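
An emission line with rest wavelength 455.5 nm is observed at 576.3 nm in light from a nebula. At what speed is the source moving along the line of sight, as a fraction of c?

λ'/λ₀ = 1.2652 > 1 (redshift), so the source is receding.
λ'/λ₀ = √((1 + β)/(1 − β)) for a receding source ⇒ β = (r² − 1)/(r² + 1) with r = λ'/λ₀.
β = (1.6007 − 1)/(1.6007 + 1) ≈ 0.231.

0.231c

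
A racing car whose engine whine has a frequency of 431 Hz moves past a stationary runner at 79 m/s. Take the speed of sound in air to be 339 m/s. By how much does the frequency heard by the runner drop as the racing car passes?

Approaching: f₁ = f · v/(v − v_s) = 431 × 339/260 ≈ 562 Hz.
Receding: f₂ = f · v/(v + v_s) = 431 × 339/418 ≈ 350 Hz.
Drop: f₁ − f₂ = 2f·v·v_s/(v² − v_s²) = 2 × 431 × 339 × 79/(339² − 79²) ≈ 212 Hz.

212 Hz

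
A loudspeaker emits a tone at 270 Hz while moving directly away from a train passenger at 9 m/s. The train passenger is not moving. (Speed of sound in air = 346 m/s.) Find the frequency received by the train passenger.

With the source moving away from a stationary observer, f' = f · v/(v + v_s).
f' = 270 × 346/(346 + 9) = 270 × 346/355 ≈ 263 Hz.

263 Hz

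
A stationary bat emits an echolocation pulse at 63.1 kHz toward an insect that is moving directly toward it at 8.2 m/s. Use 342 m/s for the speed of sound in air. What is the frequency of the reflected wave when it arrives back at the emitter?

At the insect (a moving observer), f₁ = f₀ · (v + u)/v = 63.1 × 350.2/342 ≈ 64.6 kHz.
On reflection it acts as a source moving toward the stationary detector: f₂ = f₁ · v/(v − u) = 64.6 × 342/333.8 ≈ 66.2 kHz.

66.2 kHz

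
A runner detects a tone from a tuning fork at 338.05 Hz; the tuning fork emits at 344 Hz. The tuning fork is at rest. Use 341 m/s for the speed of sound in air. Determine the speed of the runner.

f' < f, so the runner is receding.
f' = f · (v − v_o)/v ⇒ v_o = v · |f'/f − 1|.
v_o = 341 × |338.05/344 − 1| = 341 × 0.0173 ≈ 5.9 m/s.

5.9 m/s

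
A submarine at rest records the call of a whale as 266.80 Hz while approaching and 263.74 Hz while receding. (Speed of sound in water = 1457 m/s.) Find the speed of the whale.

8.4 m/s

f₁/f₂ = (v + v_s)/(v − v_s), so v_s = v · (f₁ − f₂)/(f₁ + f₂).
v_s = 1457 × (266.80 − 263.74)/(266.80 + 263.74) = 1457 × 3.06/530.54 ≈ 8.4 m/s.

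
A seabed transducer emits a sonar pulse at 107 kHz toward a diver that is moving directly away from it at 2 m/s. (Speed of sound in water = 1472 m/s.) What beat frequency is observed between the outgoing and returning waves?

290 Hz

At the diver (a moving observer), f₁ = f₀ · (v − u)/v = 107 × 1470/1472 ≈ 106.855 kHz.
The reflection then acts as a moving source: f₂ = f₁ · v/(v + u) ≈ 106.710 kHz.
Beat frequency (with f₀ = 107000 Hz): |f₂ − f₀| = 2u·f₀/(v + u) = 2 × 2 × 107000/1474 ≈ 290 Hz.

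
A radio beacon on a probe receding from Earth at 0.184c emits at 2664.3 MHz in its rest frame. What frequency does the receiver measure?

2211.8 MHz

Relativistic Doppler for frequency: f' = f₀ · √((1 − β)/(1 + β)).
f' = 2664.3 × √(0.8160/1.1840) = 2664.3 × 0.83017 ≈ 2211.8 MHz.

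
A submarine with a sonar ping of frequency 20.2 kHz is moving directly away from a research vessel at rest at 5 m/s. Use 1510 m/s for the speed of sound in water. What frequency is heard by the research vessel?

20.1 kHz

Only the source moves, away from the listener, so f' = f · v/(v + v_s).
f' = 20.2 × 1510/(1510 + 5) = 20.2 × 1510/1515 ≈ 20.1 kHz.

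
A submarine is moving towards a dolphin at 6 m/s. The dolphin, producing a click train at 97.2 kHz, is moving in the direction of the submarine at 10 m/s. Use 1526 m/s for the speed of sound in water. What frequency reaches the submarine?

98.2 kHz

With source approaching and observer approaching, f' = f · (v + v_o)/(v − v_s).
f' = 97.2 × (1526 + 6)/(1526 − 10) = 97.2 × 1532/1516 ≈ 98.2 kHz.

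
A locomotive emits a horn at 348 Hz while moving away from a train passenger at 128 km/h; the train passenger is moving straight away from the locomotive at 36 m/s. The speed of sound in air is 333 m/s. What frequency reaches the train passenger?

280 Hz

128 km/h = 35.56 m/s.
With source receding and observer receding, f' = f · (v − v_o)/(v + v_s).
f' = 348 × (333 − 36)/(333 + 35.56) = 348 × 297/368.56 ≈ 280 Hz.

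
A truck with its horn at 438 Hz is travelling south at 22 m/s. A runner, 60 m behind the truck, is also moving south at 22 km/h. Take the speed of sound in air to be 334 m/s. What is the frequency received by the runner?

418 Hz

22 km/h = 6.111 m/s.
The runner is behind, so the truck is moving away from it while the runner is moving toward the truck.
General Doppler shift: f' = f · (v + v_o)/(v + v_s).
f' = 438 × (334 + 6.111)/(334 + 22) = 438 × 340.11/356 ≈ 418 Hz.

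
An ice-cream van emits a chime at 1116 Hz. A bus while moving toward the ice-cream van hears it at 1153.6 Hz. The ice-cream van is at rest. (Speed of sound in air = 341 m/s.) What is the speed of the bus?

f' = f · (v + v_o)/v ⇒ v_o = v · |f'/f − 1|.
v_o = 341 × |1153.6/1116 − 1| = 341 × 0.03369 ≈ 11.5 m/s.

11.5 m/s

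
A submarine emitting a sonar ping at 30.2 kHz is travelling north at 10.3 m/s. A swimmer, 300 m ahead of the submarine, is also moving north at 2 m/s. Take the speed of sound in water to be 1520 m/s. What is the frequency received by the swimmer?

30.4 kHz

The swimmer is ahead, so the submarine is moving toward it while the swimmer is moving away from the submarine.
With source approaching and observer receding, f' = f · (v − v_o)/(v − v_s).
f' = 30.2 × (1520 − 2)/(1520 − 10.3) = 30.2 × 1518/1509.7 ≈ 30.4 kHz.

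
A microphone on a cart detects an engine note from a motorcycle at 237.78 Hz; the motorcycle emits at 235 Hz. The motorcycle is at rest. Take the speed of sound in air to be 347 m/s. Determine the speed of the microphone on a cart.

f' > f, so the microphone on a cart is approaching.
f' = f · (v + v_o)/v ⇒ v_o = v · |f'/f − 1|.
v_o = 347 × |237.78/235 − 1| = 347 × 0.01183 ≈ 4.1 m/s.

4.1 m/s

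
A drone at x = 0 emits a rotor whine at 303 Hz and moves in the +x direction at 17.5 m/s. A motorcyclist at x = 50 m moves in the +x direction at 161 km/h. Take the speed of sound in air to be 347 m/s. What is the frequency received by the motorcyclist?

278 Hz

161 km/h = 44.72 m/s.
The observer lies on the +x side, so the source is heading toward the observer and the observer is heading away from the source.
With source approaching and observer receding, f' = f · (v − v_o)/(v − v_s).
f' = 303 × (347 − 44.72)/(347 − 17.5) = 303 × 302.28/329.5 ≈ 278 Hz.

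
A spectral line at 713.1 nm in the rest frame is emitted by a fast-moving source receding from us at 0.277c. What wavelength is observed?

947.7 nm

Relativistic Doppler for wavelength: λ' = λ₀ · √((1 + β)/(1 − β)).
λ' = 713.1 × √(1.2770/0.7230) = 713.1 × 1.32900 ≈ 947.7 nm.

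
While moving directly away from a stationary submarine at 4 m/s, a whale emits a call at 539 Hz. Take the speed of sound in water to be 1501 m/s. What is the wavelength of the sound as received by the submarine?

Moving source, stationary observer: f' = f · v/(v + v_s) since the source is receding.
f' = 539 × 1501/(1501 + 4) ≈ 538 Hz.
λ' = v/f' = 1501/537.567 ≈ 2.79 m.

2.79 m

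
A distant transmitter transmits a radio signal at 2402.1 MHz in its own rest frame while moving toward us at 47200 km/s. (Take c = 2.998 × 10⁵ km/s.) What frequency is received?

2815.4 MHz

β = v/c = 47200/299800 = 0.1574.
Relativistic Doppler for frequency: f' = f₀ · √((1 + β)/(1 − β)).
f' = 2402.1 × √(1.1574/0.8426) = 2402.1 × 1.17206 ≈ 2815.4 MHz.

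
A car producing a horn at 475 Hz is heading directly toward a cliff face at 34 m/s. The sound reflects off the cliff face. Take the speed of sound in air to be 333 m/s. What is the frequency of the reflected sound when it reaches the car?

The cliff face receives the sound from a moving source: f₁ = f₀ · v/(v − v_e) = 475 × 333/299 ≈ 529 Hz.
On the return leg the car is a moving observer: f₂ = f₁ · (v + v_e)/v = 529 × 367/333 ≈ 583 Hz.
Equivalently f₂ = f₀ · (v + v_e)/(v − v_e).

583 Hz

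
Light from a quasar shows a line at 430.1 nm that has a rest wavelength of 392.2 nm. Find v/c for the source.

0.092c

λ'/λ₀ = 1.0966 > 1 (redshift), so the source is receding.
λ'/λ₀ = √((1 + β)/(1 − β)) for a receding source ⇒ β = (r² − 1)/(r² + 1) with r = λ'/λ₀.
β = (1.2026 − 1)/(1.2026 + 1) ≈ 0.092.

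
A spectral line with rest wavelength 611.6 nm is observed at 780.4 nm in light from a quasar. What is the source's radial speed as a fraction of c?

λ'/λ₀ = 1.2760 > 1 (redshift), so the source is receding.
λ'/λ₀ = √((1 + β)/(1 − β)) for a receding source ⇒ β = (r² − 1)/(r² + 1) with r = λ'/λ₀.
β = (1.6282 − 1)/(1.6282 + 1) ≈ 0.239.

0.239c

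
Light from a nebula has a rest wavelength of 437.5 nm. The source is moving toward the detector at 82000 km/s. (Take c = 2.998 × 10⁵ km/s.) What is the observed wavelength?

330.4 nm

β = v/c = 82000/299800 = 0.2735.
Relativistic Doppler for wavelength: λ' = λ₀ · √((1 − β)/(1 + β)).
λ' = 437.5 × √(0.7265/1.2735) = 437.5 × 0.75529 ≈ 330.4 nm.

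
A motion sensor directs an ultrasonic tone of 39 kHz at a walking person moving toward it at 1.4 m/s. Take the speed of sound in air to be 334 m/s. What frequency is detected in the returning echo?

39.3 kHz

At the walking person (a moving observer), f₁ = f₀ · (v + u)/v = 39 × 335.4/334 ≈ 39.2 kHz.
The reflection then acts as a moving source: f₂ = f₁ · v/(v − u) ≈ 39.3 kHz.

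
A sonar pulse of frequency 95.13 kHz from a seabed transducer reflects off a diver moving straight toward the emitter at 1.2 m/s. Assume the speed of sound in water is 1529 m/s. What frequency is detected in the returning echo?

The diver first receives the wave as a moving observer: f₁ = f₀ · (v + u)/v = 95.13 × (1529 + 1.2)/1529 ≈ 95.2 kHz.
The reflection then acts as a moving source: f₂ = f₁ · v/(v − u) ≈ 95.3 kHz.
Equivalently f₂ = f₀ · (v + u)/(v − u).

95.3 kHz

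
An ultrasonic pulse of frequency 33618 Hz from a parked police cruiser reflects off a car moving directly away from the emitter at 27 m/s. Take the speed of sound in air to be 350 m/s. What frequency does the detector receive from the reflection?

28803 Hz

The car first receives the wave as a moving observer: f₁ = f₀ · (v − u)/v = 33618 × (350 − 27)/350 ≈ 31025 Hz.
The reflection then acts as a moving source: f₂ = f₁ · v/(v + u) ≈ 28803 Hz.
Equivalently f₂ = f₀ · (v − u)/(v + u).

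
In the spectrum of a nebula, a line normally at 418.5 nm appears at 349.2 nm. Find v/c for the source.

λ'/λ₀ = 0.8344 < 1 (blueshift), so the source is approaching.
λ'/λ₀ = √((1 − β)/(1 + β)) for an approaching source ⇒ β = (1 − r²)/(1 + r²) with r = λ'/λ₀.
β = (1 − 0.6962)/(1 + 0.6962) ≈ 0.179.

0.179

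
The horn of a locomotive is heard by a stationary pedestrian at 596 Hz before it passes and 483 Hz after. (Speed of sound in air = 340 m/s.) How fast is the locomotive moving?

36 m/s

f₁/f₂ = (v + v_s)/(v − v_s), so v_s = v · (f₁ − f₂)/(f₁ + f₂).
v_s = 340 × (596 − 483)/(596 + 483) = 340 × 113/1079 ≈ 36 m/s.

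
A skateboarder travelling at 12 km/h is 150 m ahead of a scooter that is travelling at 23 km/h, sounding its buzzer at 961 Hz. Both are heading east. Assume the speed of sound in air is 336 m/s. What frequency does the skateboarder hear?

970 Hz

23 km/h = 6.389 m/s; 12 km/h = 3.333 m/s.
The skateboarder is ahead, so the scooter is moving toward it while the skateboarder is moving away from the scooter.
Both move, so f' = f · (v − v_o)/(v − v_s).
f' = 961 × (336 − 3.333)/(336 − 6.389) = 961 × 332.67/329.61 ≈ 970 Hz.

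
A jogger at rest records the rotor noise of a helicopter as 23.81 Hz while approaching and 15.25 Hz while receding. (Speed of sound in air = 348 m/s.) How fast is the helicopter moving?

76 m/s

f₁/f₂ = (v + v_s)/(v − v_s), so v_s = v · (f₁ − f₂)/(f₁ + f₂).
v_s = 348 × (23.81 − 15.25)/(23.81 + 15.25) = 348 × 8.56/39.06 ≈ 76 m/s.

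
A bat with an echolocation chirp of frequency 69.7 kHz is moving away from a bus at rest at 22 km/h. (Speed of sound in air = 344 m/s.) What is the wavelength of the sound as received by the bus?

22 km/h = 6.111 m/s.
Moving source, stationary observer: f' = f · v/(v + v_s) since the source is receding.
f' = 69.7 × 344/(344 + 6.111) ≈ 68.5 kHz.
λ' = v/f' = 344/68483.4 ≈ 5.02 mm.

5.02 mm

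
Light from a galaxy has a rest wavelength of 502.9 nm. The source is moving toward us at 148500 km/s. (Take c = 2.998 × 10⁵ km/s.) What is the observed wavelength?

β = v/c = 148500/299800 = 0.4953.
Relativistic Doppler for wavelength: λ' = λ₀ · √((1 − β)/(1 + β)).
λ' = 502.9 × √(0.5047/1.4953) = 502.9 × 0.58095 ≈ 292.2 nm.

292.2 nm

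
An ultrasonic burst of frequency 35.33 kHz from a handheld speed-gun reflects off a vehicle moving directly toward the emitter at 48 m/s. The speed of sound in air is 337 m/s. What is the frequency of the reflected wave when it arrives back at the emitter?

The vehicle first receives the wave as a moving observer: f₁ = f₀ · (v + u)/v = 35.33 × (337 + 48)/337 ≈ 40.4 kHz.
On reflection it acts as a source moving toward the stationary detector: f₂ = f₁ · v/(v − u) = 40.4 × 337/289 ≈ 47.1 kHz.
Equivalently f₂ = f₀ · (v + u)/(v − u).

47.1 kHz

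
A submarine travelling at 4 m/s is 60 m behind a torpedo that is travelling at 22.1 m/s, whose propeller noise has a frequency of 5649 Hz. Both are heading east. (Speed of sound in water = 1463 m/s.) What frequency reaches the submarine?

The submarine is behind, so the torpedo is moving away from it while the submarine is moving toward the torpedo.
With source receding and observer approaching, f' = f · (v + v_o)/(v + v_s).
f' = 5649 × (1463 + 4)/(1463 + 22.1) = 5649 × 1467/1485.1 ≈ 5580 Hz.

5580 Hz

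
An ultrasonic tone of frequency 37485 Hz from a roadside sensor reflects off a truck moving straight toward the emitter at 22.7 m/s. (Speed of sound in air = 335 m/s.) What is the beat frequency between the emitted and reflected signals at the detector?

The truck first receives the wave as a moving observer: f₁ = f₀ · (v + u)/v = 37485 × (335 + 22.7)/335 ≈ 40025 Hz.
The reflection then acts as a moving source: f₂ = f₁ · v/(v − u) ≈ 42934 Hz.
Equivalently f₂ = f₀ · (v + u)/(v − u).
Beat frequency: |f₂ − f₀| = 2u·f₀/(v − u) = 2 × 22.7 × 37485/312.3 ≈ 5449 Hz.

5449 Hz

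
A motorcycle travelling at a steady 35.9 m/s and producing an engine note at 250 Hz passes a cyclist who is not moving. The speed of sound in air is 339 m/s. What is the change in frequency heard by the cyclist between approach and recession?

53.6 Hz

Approaching: f₁ = f · v/(v − v_s) = 250 × 339/303.1 ≈ 279.6 Hz.
Receding: f₂ = f · v/(v + v_s) = 250 × 339/374.9 ≈ 226.1 Hz.
Drop: f₁ − f₂ = 2f·v·v_s/(v² − v_s²) = 2 × 250 × 339 × 35.9/(339² − 35.9²) ≈ 53.6 Hz.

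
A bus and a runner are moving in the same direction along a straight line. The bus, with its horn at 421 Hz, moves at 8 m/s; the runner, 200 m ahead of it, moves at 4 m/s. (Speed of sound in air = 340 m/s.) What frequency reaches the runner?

The runner is ahead, so the bus is moving toward it while the runner is moving away from the bus.
With source approaching and observer receding, f' = f · (v − v_o)/(v − v_s).
f' = 421 × (340 − 4)/(340 − 8) = 421 × 336/332 ≈ 426 Hz.

426 Hz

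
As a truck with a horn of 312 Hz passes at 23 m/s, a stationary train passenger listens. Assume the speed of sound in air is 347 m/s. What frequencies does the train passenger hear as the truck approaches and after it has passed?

Approaching: f₁ = f · v/(v − v_s) = 312 × 347/324 ≈ 334 Hz.
Receding: f₂ = f · v/(v + v_s) = 312 × 347/370 ≈ 293 Hz.

334 Hz approaching; 293 Hz receding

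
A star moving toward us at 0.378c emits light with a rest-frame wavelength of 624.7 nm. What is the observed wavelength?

Relativistic Doppler for wavelength: λ' = λ₀ · √((1 − β)/(1 + β)).
λ' = 624.7 × √(0.6220/1.3780) = 624.7 × 0.67185 ≈ 419.7 nm.

419.7 nm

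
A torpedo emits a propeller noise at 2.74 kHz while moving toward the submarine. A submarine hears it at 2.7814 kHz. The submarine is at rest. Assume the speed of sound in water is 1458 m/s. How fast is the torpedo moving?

f' = f · v/(v − v_s) ⇒ v_s = v · |1 − f/f'|.
v_s = 1458 × |1 − 2.74/2.7814| = 1458 × 0.01488 ≈ 21.7 m/s.

21.7 m/s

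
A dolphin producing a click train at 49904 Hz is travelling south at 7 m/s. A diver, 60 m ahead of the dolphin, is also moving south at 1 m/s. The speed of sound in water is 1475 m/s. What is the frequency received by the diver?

50108 Hz

The diver is ahead, so the dolphin is moving toward it while the diver is moving away from the dolphin.
With source approaching and observer receding, f' = f · (v − v_o)/(v − v_s).
f' = 49904 × (1475 − 1)/(1475 − 7) = 49904 × 1474/1468 ≈ 50108 Hz.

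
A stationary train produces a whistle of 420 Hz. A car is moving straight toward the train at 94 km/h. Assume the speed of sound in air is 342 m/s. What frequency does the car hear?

94 km/h = 26.11 m/s.
Moving observer, stationary source: f' = f · (v + v_o)/v.
f' = 420 × (342 + 26.11)/342 = 420 × 368.11/342 ≈ 452 Hz.

452 Hz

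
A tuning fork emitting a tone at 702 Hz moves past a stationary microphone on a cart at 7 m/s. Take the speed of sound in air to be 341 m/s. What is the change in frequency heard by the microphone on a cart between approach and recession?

28.8 Hz

Approaching: f₁ = f · v/(v − v_s) = 702 × 341/334 ≈ 716.7 Hz.
Receding: f₂ = f · v/(v + v_s) = 702 × 341/348 ≈ 687.9 Hz.
Drop: f₁ − f₂ = 2f·v·v_s/(v² − v_s²) = 2 × 702 × 341 × 7/(341² − 7²) ≈ 28.8 Hz.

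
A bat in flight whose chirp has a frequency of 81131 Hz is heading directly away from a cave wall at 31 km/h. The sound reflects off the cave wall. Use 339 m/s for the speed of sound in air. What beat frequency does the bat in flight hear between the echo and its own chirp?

4020 Hz

31 km/h = 8.611 m/s.
The cave wall receives the sound from a moving source: f₁ = f₀ · v/(v + v_e) = 81131 × 339/347.61 ≈ 79121 Hz.
On the return leg the bat in flight is a moving observer: f₂ = f₁ · (v − v_e)/v = 79121 × 330.39/339 ≈ 77111 Hz.
Equivalently f₂ = f₀ · (v − v_e)/(v + v_e).
Beat against the emitted tone: |f₂ − f₀| = 2v_e·f₀/(v + v_e) = 2 × 8.611 × 81131/347.61 ≈ 4020 Hz.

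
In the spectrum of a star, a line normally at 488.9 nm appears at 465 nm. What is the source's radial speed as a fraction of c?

0.050

λ'/λ₀ = 0.9511 < 1 (blueshift), so the source is approaching.
λ'/λ₀ = √((1 − β)/(1 + β)) for an approaching source ⇒ β = (1 − r²)/(1 + r²) with r = λ'/λ₀.
β = (1 − 0.9046)/(1 + 0.9046) ≈ 0.050.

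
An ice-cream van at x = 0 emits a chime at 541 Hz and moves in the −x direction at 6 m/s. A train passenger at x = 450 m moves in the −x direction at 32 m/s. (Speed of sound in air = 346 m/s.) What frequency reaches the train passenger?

The observer lies on the +x side, so the source is heading away from the observer and the observer is heading toward the source.
With source receding and observer approaching, f' = f · (v + v_o)/(v + v_s).
f' = 541 × (346 + 32)/(346 + 6) = 541 × 378/352 ≈ 581 Hz.

581 Hz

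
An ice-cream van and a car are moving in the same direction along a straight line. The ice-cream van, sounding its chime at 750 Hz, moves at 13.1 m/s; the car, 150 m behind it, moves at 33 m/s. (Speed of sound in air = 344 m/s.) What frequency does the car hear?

792 Hz

The car is behind, so the ice-cream van is moving away from it while the car is moving toward the ice-cream van.
With source receding and observer approaching, f' = f · (v + v_o)/(v + v_s).
f' = 750 × (344 + 33)/(344 + 13.1) = 750 × 377/357.1 ≈ 792 Hz.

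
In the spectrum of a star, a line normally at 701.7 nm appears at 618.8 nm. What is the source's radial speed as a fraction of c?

λ'/λ₀ = 0.8819 < 1 (blueshift), so the source is approaching.
λ'/λ₀ = √((1 − β)/(1 + β)) for an approaching source ⇒ β = (1 − r²)/(1 + r²) with r = λ'/λ₀.
β = (1 − 0.7777)/(1 + 0.7777) ≈ 0.125.

0.125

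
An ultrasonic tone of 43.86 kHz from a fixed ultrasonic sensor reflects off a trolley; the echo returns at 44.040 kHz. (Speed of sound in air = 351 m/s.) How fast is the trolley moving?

Double Doppler shift off a moving reflector: f₂ = f₀ · (v + u)/(v − u) (u > 0 toward emitter).
Rearranging, u = v · (f₂ − f₀)/(f₂ + f₀) = 351 × 0.180/87.900 ≈ 0.72 m/s.
So the trolley is moving at 0.72 m/s toward the emitter.

0.72 m/s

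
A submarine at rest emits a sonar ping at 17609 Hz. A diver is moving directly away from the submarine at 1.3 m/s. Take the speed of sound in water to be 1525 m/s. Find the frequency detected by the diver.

Moving observer, stationary source: f' = f · (v − v_o)/v.
f' = 17609 × (1525 − 1.3)/1525 = 17609 × 1523.7/1525 ≈ 17594 Hz.

17594 Hz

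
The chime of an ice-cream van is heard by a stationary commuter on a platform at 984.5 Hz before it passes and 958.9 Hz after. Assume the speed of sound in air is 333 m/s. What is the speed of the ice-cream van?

4.4 m/s

f₁/f₂ = (v + v_s)/(v − v_s), so v_s = v · (f₁ − f₂)/(f₁ + f₂).
v_s = 333 × (984.5 − 958.9)/(984.5 + 958.9) = 333 × 25.6/1943.4 ≈ 4.4 m/s.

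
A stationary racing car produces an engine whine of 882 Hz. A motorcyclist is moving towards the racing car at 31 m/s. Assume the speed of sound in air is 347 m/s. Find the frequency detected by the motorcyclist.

961 Hz

Moving observer, stationary source: f' = f · (v + v_o)/v.
f' = 882 × (347 + 31)/347 = 882 × 378/347 ≈ 961 Hz.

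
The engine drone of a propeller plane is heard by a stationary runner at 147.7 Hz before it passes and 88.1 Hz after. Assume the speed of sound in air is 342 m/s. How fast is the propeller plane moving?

f₁/f₂ = (v + v_s)/(v − v_s), so v_s = v · (f₁ − f₂)/(f₁ + f₂).
v_s = 342 × (147.7 − 88.1)/(147.7 + 88.1) = 342 × 59.6/235.8 ≈ 86 m/s.

86 m/s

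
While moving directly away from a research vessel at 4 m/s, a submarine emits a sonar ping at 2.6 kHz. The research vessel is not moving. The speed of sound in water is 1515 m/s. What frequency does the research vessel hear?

With the source moving away from a stationary observer, f' = f · v/(v + v_s).
f' = 2.6 × 1515/(1515 + 4) = 2.6 × 1515/1519 ≈ 2.59 kHz.

2.59 kHz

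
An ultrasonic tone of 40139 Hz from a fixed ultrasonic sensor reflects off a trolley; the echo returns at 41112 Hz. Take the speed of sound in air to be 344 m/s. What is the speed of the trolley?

4.1 m/s

Double Doppler shift off a moving reflector: f₂ = f₀ · (v + u)/(v − u) (u > 0 toward emitter).
Rearranging, u = v · (f₂ − f₀)/(f₂ + f₀) = 344 × 973/81251 ≈ 4.1 m/s.
So the trolley is moving at 4.1 m/s toward the emitter.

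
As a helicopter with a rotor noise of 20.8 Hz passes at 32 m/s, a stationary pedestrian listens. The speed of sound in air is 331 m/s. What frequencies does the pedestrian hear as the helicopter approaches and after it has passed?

Approaching: f₁ = f · v/(v − v_s) = 20.8 × 331/299 ≈ 23.0 Hz.
Receding: f₂ = f · v/(v + v_s) = 20.8 × 331/363 ≈ 19.0 Hz.

23.0 Hz approaching; 19.0 Hz receding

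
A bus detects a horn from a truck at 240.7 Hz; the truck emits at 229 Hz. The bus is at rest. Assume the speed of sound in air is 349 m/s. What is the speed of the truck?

f' > f, so the truck is approaching.
f' = f · v/(v − v_s) ⇒ v_s = v · |1 − f/f'|.
v_s = 349 × |1 − 229/240.7| = 349 × 0.04861 ≈ 17.0 m/s.

17.0 m/s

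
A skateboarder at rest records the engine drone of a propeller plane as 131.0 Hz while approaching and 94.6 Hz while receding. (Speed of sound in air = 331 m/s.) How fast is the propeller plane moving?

53 m/s

f₁/f₂ = (v + v_s)/(v − v_s), so v_s = v · (f₁ − f₂)/(f₁ + f₂).
v_s = 331 × (131.0 − 94.6)/(131.0 + 94.6) = 331 × 36.4/225.6 ≈ 53 m/s.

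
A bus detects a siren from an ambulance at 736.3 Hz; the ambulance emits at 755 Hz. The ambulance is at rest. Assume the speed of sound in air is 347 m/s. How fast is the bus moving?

8.6 m/s

f' < f, so the bus is receding.
f' = f · (v − v_o)/v ⇒ v_o = v · |f'/f − 1|.
v_o = 347 × |736.3/755 − 1| = 347 × 0.02477 ≈ 8.6 m/s.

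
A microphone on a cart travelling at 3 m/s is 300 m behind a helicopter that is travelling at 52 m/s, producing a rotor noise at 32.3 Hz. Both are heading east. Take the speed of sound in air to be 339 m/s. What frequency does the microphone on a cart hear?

The microphone on a cart is behind, so the helicopter is moving away from it while the microphone on a cart is moving toward the helicopter.
General Doppler shift: f' = f · (v + v_o)/(v + v_s).
f' = 32.3 × (339 + 3)/(339 + 52) = 32.3 × 342/391 ≈ 28.3 Hz.

28.3 Hz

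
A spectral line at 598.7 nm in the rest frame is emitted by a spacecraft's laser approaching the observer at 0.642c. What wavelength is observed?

Relativistic Doppler for wavelength: λ' = λ₀ · √((1 − β)/(1 + β)).
λ' = 598.7 × √(0.3580/1.6420) = 598.7 × 0.46693 ≈ 279.6 nm.

279.6 nm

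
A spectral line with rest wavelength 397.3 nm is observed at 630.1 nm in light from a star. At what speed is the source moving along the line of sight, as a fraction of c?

0.431

λ'/λ₀ = 1.5860 > 1 (redshift), so the source is receding.
λ'/λ₀ = √((1 + β)/(1 − β)) for a receding source ⇒ β = (r² − 1)/(r² + 1) with r = λ'/λ₀.
β = (2.5153 − 1)/(2.5153 + 1) ≈ 0.431.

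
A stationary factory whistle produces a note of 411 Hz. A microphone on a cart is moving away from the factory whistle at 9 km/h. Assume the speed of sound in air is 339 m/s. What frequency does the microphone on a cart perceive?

408 Hz

9 km/h = 2.5 m/s.
Moving observer, stationary source: f' = f · (v − v_o)/v.
f' = 411 × (339 − 2.5)/339 = 411 × 336.5/339 ≈ 408 Hz.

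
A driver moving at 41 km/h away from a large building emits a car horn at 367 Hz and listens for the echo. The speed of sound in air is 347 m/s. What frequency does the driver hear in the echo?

41 km/h = 11.39 m/s.
The large building receives the sound from a moving source: f₁ = f₀ · v/(v + v_e) = 367 × 347/358.39 ≈ 355 Hz.
On the return leg the driver is a moving observer: f₂ = f₁ · (v − v_e)/v = 355 × 335.61/347 ≈ 344 Hz.
Equivalently f₂ = f₀ · (v − v_e)/(v + v_e).

344 Hz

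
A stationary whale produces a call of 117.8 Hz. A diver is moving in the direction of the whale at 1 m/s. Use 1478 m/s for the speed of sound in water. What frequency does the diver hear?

Only the observer moves, toward the source, so f' = f · (v + v_o)/v.
f' = 117.8 × (1478 + 1)/1478 = 117.8 × 1479/1478 ≈ 118 Hz.

118 Hz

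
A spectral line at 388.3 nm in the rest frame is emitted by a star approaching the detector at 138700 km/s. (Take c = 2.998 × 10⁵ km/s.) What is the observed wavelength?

β = v/c = 138700/299800 = 0.4626.
Relativistic Doppler for wavelength: λ' = λ₀ · √((1 − β)/(1 + β)).
λ' = 388.3 × √(0.5374/1.4626) = 388.3 × 0.60613 ≈ 235.4 nm.

235.4 nm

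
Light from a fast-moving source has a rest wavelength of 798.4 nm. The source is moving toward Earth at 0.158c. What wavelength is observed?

680.8 nm

Relativistic Doppler for wavelength: λ' = λ₀ · √((1 − β)/(1 + β)).
λ' = 798.4 × √(0.8420/1.1580) = 798.4 × 0.85271 ≈ 680.8 nm.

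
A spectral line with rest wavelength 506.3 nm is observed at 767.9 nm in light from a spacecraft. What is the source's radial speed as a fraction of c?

λ'/λ₀ = 1.5167 > 1 (redshift), so the source is receding.
λ'/λ₀ = √((1 + β)/(1 − β)) for a receding source ⇒ β = (r² − 1)/(r² + 1) with r = λ'/λ₀.
β = (2.3003 − 1)/(2.3003 + 1) ≈ 0.394.

0.394c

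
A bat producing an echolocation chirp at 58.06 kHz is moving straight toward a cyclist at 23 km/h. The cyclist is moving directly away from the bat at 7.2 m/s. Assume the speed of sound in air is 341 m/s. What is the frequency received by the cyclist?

23 km/h = 6.389 m/s.
With source approaching and observer receding, f' = f · (v − v_o)/(v − v_s).
f' = 58.06 × (341 − 7.2)/(341 − 6.389) = 58.06 × 333.8/334.61 ≈ 57.9 kHz.

57.9 kHz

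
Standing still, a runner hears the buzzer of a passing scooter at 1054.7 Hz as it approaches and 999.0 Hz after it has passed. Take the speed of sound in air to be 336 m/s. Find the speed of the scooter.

9.1 m/s

f₁/f₂ = (v + v_s)/(v − v_s), so v_s = v · (f₁ − f₂)/(f₁ + f₂).
v_s = 336 × (1054.7 − 999.0)/(1054.7 + 999.0) = 336 × 55.7/2053.7 ≈ 9.1 m/s.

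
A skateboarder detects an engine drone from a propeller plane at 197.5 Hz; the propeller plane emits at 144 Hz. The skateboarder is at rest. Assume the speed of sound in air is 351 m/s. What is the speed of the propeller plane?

95 m/s

f' > f, so the propeller plane is approaching.
f' = f · v/(v − v_s) ⇒ v_s = v · |1 − f/f'|.
v_s = 351 × |1 − 144/197.5| = 351 × 0.2709 ≈ 95 m/s.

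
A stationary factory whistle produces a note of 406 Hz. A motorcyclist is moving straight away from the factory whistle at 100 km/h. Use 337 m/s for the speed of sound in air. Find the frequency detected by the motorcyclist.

100 km/h = 27.78 m/s.
Moving observer, stationary source: f' = f · (v − v_o)/v.
f' = 406 × (337 − 27.78)/337 = 406 × 309.22/337 ≈ 373 Hz.

373 Hz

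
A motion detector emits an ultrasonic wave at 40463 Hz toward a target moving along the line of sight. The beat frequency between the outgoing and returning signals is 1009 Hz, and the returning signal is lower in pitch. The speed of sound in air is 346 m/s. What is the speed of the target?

Double Doppler shift off a moving reflector: f₂ = f₀ · (v + u)/(v − u) (u > 0 toward emitter).
Returning signal is lower, so f₂ = f₀ − Δf = 40463 − 1009 = 39454 Hz.
Rearranging, u = v · (f₂ − f₀)/(f₂ + f₀) = 346 × -1009/79917 ≈ -4.4 m/s.
So the target is moving at 4.4 m/s away from the emitter.

4.4 m/s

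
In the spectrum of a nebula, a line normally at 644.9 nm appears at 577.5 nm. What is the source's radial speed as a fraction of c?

0.110c

λ'/λ₀ = 0.8955 < 1 (blueshift), so the source is approaching.
λ'/λ₀ = √((1 − β)/(1 + β)) for an approaching source ⇒ β = (1 − r²)/(1 + r²) with r = λ'/λ₀.
β = (1 − 0.8019)/(1 + 0.8019) ≈ 0.110.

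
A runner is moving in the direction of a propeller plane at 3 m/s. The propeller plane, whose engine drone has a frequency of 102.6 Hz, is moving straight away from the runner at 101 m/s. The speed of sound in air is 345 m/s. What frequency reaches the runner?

80 Hz

Both move, so f' = f · (v + v_o)/(v + v_s).
f' = 102.6 × (345 + 3)/(345 + 101) = 102.6 × 348/446 ≈ 80 Hz.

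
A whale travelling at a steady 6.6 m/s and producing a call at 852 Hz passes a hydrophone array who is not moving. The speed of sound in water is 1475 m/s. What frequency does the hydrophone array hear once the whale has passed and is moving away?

848 Hz

Receding: f₂ = f · v/(v + v_s) = 852 × 1475/1481.6 ≈ 848 Hz.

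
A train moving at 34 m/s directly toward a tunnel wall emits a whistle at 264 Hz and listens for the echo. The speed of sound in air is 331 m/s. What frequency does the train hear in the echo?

The tunnel wall receives the sound from a moving source: f₁ = f₀ · v/(v − v_e) = 264 × 331/297 ≈ 294 Hz.
On the return leg the train is a moving observer: f₂ = f₁ · (v + v_e)/v = 294 × 365/331 ≈ 324 Hz.

324 Hz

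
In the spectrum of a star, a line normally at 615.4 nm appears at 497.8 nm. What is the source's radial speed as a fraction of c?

λ'/λ₀ = 0.8089 < 1 (blueshift), so the source is approaching.
λ'/λ₀ = √((1 − β)/(1 + β)) for an approaching source ⇒ β = (1 − r²)/(1 + r²) with r = λ'/λ₀.
β = (1 − 0.6543)/(1 + 0.6543) ≈ 0.209.

0.209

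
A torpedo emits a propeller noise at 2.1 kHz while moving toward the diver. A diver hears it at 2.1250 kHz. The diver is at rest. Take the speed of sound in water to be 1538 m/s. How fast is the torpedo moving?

18.1 m/s

f' = f · v/(v − v_s) ⇒ v_s = v · |1 − f/f'|.
v_s = 1538 × |1 − 2.1/2.1250| = 1538 × 0.01176 ≈ 18.1 m/s.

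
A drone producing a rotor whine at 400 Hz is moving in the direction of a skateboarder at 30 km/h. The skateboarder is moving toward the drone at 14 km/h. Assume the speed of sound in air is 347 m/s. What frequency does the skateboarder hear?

30 km/h = 8.333 m/s; 14 km/h = 3.889 m/s.
General Doppler shift: f' = f · (v + v_o)/(v − v_s).
f' = 400 × (347 + 3.889)/(347 − 8.333) = 400 × 350.89/338.67 ≈ 414 Hz.

414 Hz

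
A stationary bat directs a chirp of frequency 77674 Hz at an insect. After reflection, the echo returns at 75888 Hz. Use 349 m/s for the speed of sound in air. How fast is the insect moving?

4.1 m/s

Double Doppler shift off a moving reflector: f₂ = f₀ · (v + u)/(v − u) (u > 0 toward emitter).
Rearranging, u = v · (f₂ − f₀)/(f₂ + f₀) = 349 × -1786/153562 ≈ -4.1 m/s.
So the insect is moving at 4.1 m/s away from the emitter.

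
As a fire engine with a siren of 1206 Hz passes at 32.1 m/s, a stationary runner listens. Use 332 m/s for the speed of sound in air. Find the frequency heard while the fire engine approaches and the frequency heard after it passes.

1335 Hz approaching; 1100 Hz receding

Approaching: f₁ = f · v/(v − v_s) = 1206 × 332/299.9 ≈ 1335 Hz.
Receding: f₂ = f · v/(v + v_s) = 1206 × 332/364.1 ≈ 1100 Hz.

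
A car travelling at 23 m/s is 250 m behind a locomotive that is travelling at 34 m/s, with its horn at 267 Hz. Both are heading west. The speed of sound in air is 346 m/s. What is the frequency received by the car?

259 Hz

The car is behind, so the locomotive is moving away from it while the car is moving toward the locomotive.
Both move, so f' = f · (v + v_o)/(v + v_s).
f' = 267 × (346 + 23)/(346 + 34) = 267 × 369/380 ≈ 259 Hz.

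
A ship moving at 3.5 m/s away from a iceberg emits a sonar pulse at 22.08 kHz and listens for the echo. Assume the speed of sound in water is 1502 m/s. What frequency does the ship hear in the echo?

22.0 kHz

The iceberg receives the sound from a moving source: f₁ = f₀ · v/(v + v_e) = 22.08 × 1502/1505.5 ≈ 22.0 kHz.
On the return leg the ship is a moving observer: f₂ = f₁ · (v − v_e)/v = 22.0 × 1498.5/1502 ≈ 22.0 kHz.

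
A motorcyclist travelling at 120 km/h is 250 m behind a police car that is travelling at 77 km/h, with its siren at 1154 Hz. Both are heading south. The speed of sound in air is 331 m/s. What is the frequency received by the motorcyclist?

77 km/h = 21.39 m/s; 120 km/h = 33.33 m/s.
The motorcyclist is behind, so the police car is moving away from it while the motorcyclist is moving toward the police car.
General Doppler shift: f' = f · (v + v_o)/(v + v_s).
f' = 1154 × (331 + 33.33)/(331 + 21.39) = 1154 × 364.33/352.39 ≈ 1193 Hz.

1193 Hz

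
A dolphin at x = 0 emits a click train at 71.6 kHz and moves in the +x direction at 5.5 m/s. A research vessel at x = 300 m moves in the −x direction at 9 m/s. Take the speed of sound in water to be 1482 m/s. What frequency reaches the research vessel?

72.3 kHz

The observer lies on the +x side, so the source is heading toward the observer and the observer is heading toward the source.
General Doppler shift: f' = f · (v + v_o)/(v − v_s).
f' = 71.6 × (1482 + 9)/(1482 − 5.5) = 71.6 × 1491/1476.5 ≈ 72.3 kHz.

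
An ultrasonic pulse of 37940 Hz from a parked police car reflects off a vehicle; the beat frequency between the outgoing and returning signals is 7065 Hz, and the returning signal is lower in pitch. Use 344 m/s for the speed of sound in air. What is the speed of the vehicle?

Double Doppler shift off a moving reflector: f₂ = f₀ · (v + u)/(v − u) (u > 0 toward emitter).
Returning signal is lower, so f₂ = f₀ − Δf = 37940 − 7065 = 30875 Hz.
Rearranging, u = v · (f₂ − f₀)/(f₂ + f₀) = 344 × -7065/68815 ≈ -35 m/s.
So the vehicle is moving at 35 m/s away from the emitter.

35 m/s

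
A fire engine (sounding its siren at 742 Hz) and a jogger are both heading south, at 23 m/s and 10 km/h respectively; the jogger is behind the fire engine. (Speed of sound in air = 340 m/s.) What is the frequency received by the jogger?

10 km/h = 2.778 m/s.
The jogger is behind, so the fire engine is moving away from it while the jogger is moving toward the fire engine.
With source receding and observer approaching, f' = f · (v + v_o)/(v + v_s).
f' = 742 × (340 + 2.778)/(340 + 23) = 742 × 342.78/363 ≈ 701 Hz.

701 Hz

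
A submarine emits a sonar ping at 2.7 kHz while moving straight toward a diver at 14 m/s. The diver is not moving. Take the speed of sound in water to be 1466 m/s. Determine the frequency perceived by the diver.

Only the source moves, toward the listener, so f' = f · v/(v − v_s).
f' = 2.7 × 1466/(1466 − 14) = 2.7 × 1466/1452 ≈ 2.73 kHz.

2.73 kHz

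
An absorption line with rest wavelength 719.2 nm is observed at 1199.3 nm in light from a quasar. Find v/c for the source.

λ'/λ₀ = 1.6675 > 1 (redshift), so the source is receding.
λ'/λ₀ = √((1 + β)/(1 − β)) for a receding source ⇒ β = (r² − 1)/(r² + 1) with r = λ'/λ₀.
β = (2.7807 − 1)/(2.7807 + 1) ≈ 0.471.

0.471c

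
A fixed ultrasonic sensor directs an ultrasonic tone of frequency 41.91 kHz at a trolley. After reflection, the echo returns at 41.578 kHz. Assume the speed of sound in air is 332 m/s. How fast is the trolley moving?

1.32 m/s

Double Doppler shift off a moving reflector: f₂ = f₀ · (v + u)/(v − u) (u > 0 toward emitter).
Rearranging, u = v · (f₂ − f₀)/(f₂ + f₀) = 332 × -0.332/83.488 ≈ -1.32 m/s.
So the trolley is moving at 1.32 m/s away from the emitter.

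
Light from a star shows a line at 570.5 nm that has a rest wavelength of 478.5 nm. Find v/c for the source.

λ'/λ₀ = 1.1923 > 1 (redshift), so the source is receding.
λ'/λ₀ = √((1 + β)/(1 − β)) for a receding source ⇒ β = (r² − 1)/(r² + 1) with r = λ'/λ₀.
β = (1.4215 − 1)/(1.4215 + 1) ≈ 0.174.

0.174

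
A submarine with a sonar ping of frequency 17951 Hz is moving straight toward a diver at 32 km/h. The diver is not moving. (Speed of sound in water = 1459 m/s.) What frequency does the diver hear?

32 km/h = 8.889 m/s.
Moving source, stationary observer: f' = f · v/(v − v_s) since the source is approaching.
f' = 17951 × 1459/(1459 − 8.889) = 17951 × 1459/1450 ≈ 18061 Hz.

18061 Hz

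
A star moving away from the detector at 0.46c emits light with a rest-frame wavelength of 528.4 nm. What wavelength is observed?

868.8 nm

Relativistic Doppler for wavelength: λ' = λ₀ · √((1 + β)/(1 − β)).
λ' = 528.4 × √(1.4600/0.5400) = 528.4 × 1.64429 ≈ 868.8 nm.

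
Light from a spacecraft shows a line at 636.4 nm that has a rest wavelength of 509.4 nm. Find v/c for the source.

0.219

λ'/λ₀ = 1.2493 > 1 (redshift), so the source is receding.
λ'/λ₀ = √((1 + β)/(1 − β)) for a receding source ⇒ β = (r² − 1)/(r² + 1) with r = λ'/λ₀.
β = (1.5608 − 1)/(1.5608 + 1) ≈ 0.219.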